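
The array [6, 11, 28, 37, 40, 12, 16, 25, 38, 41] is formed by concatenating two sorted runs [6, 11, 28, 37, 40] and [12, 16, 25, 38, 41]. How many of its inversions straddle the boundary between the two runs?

Count, for every r in R, how many entries of L exceed r:
r = 12: 28, 37, 40 → 3
r = 16: 28, 37, 40 → 3
r = 25: 28, 37, 40 → 3
r = 38: 40 → 1
r = 41: none → 0
Cross-inversions: 3 + 3 + 3 + 1 + 0 = 10

10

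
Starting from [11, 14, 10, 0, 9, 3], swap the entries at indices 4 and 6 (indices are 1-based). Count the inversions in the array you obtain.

Positions 4 and 6 hold 0 and 3; after swapping, the array is [11, 14, 10, 3, 9, 0].
Sweep left to right; for each value list the smaller values that follow it:
11: 4
14: 4
10: 3
3: 1
9: 1
0: 0
Sum: 4 + 4 + 3 + 1 + 1 + 0 = 13

Inversions: 13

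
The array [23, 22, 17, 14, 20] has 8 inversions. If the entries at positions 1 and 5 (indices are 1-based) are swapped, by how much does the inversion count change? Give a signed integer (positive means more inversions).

-3

Positions 1 and 5 hold 23 and 20; after swapping, the array is [20, 22, 17, 14, 23].
For each element, count later entries that are smaller:
20: 2
22: 2
17: 1
14: 0
23: 0
Sum: 2 + 2 + 1 + 0 + 0 = 5
Change: 5 − 8 = -3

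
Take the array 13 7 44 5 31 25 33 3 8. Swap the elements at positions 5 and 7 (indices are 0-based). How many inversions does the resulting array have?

19

Positions 5 and 7 hold 25 and 3; after swapping, the array is [13, 7, 44, 5, 31, 3, 33, 25, 8].
Element-by-element contributions:
13: 4
7: 2
44: 6
5: 1
31: 3
3: 0
33: 2
25: 1
8: 0
Sum: 4 + 2 + 6 + 1 + 3 + 0 + 2 + 1 + 0 = 19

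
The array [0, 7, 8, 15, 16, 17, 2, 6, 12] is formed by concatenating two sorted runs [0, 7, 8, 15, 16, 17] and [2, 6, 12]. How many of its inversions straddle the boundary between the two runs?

Split inversions: 13

Take each right-half value and tally the left-half values above it:
r = 2: 7, 8, 15, 16, 17 → 5
r = 6: 7, 8, 15, 16, 17 → 5
r = 12: 15, 16, 17 → 3
Cross-inversions: 5 + 5 + 3 = 13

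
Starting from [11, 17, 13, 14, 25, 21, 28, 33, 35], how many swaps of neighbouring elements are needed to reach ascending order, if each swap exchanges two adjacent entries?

There are 3 adjacent swaps.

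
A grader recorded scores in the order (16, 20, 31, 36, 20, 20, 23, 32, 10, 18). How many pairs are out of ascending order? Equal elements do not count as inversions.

22

Sweep left to right; for each value list the smaller values that follow it:
16 → 10 → 1
20 → 10, 18 → 2
31 → 20, 20, 23, 10, 18 → 5
36 → 20, 20, 23, 32, 10, 18 → 6
20 → 10, 18 → 2
20 → 10, 18 → 2
23 → 10, 18 → 2
32 → 10, 18 → 2
10 → none → 0
18 → none → 0
Sum: 1 + 2 + 5 + 6 + 2 + 2 + 2 + 2 + 0 + 0 = 22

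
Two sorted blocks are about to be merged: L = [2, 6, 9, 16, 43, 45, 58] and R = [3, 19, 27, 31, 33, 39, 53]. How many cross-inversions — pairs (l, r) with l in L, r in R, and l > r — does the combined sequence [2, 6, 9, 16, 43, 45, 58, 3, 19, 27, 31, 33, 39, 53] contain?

22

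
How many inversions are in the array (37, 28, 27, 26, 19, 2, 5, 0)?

27

Element-by-element contributions:
37: 7
28: 6
27: 5
26: 4
19: 3
2: 1
5: 1
0: 0
Sum: 7 + 6 + 5 + 4 + 3 + 1 + 1 + 0 = 27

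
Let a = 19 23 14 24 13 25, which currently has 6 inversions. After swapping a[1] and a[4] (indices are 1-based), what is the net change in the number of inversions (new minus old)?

Positions 1 and 4 hold 19 and 24; after swapping, the array is [24, 23, 14, 19, 13, 25].
Element-by-element contributions:
24: 4
23: 3
14: 1
19: 1
13: 0
25: 0
Sum: 4 + 3 + 1 + 1 + 0 + 0 = 9
Change: 9 − 6 = +3

+3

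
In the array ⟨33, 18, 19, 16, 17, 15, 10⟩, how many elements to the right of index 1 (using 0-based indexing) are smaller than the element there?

4 such elements

The element at index 1 is 18.
Elements after it: 19, 16, 17, 15, 10
Those smaller than 18: 16, 17, 15, 10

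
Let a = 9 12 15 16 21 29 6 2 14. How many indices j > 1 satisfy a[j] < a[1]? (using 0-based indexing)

2 such elements

The element at index 1 is 12.
Elements after it: 15, 16, 21, 29, 6, 2, 14
Those smaller than 12: 6, 2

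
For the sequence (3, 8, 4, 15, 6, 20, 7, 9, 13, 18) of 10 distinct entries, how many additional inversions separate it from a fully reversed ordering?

34

Maximum inversions for 10 distinct elements is C(10, 2) = 10·9/2 = 45.
Current inversions — for each element, count later smaller elements:
3: 0
8: 3
4: 0
15: 4
6: 0
20: 4
7: 0
9: 0
13: 0
18: 0
Current total: 0 + 3 + 0 + 4 + 0 + 4 + 0 + 0 + 0 + 0 = 11
Shortfall: 45 − 11 = 34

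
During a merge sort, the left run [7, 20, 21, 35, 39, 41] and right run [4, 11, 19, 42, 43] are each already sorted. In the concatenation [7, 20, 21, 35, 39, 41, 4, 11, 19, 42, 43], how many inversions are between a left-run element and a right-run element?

Count, for every r in R, how many entries of L exceed r:
r = 4: 7, 20, 21, 35, 39, 41 → 6
r = 11: 20, 21, 35, 39, 41 → 5
r = 19: 20, 21, 35, 39, 41 → 5
r = 42: none → 0
r = 43: none → 0
Cross-inversions: 6 + 5 + 5 + 0 + 0 = 16

16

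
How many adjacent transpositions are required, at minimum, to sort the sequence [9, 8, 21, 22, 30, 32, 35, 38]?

The minimum number of adjacent swaps to sort an array equals its inversion count, since every such swap removes exactly one inversion.
Count inversions — for each element, later elements that are smaller:
9: 8 → 1
8: none → 0
21: none → 0
22: none → 0
30: none → 0
32: none → 0
35: none → 0
38: none → 0
Total inversions: 1 + 0 + 0 + 0 + 0 + 0 + 0 + 0 = 1

1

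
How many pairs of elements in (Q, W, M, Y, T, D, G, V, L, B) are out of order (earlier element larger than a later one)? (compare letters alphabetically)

For each element, count later entries that are smaller:
Q: 5
W: 7
M: 4
Y: 6
T: 4
D: 1
G: 1
V: 2
L: 1
B: 0
Sum: 5 + 7 + 4 + 6 + 4 + 1 + 1 + 2 + 1 + 0 = 31

31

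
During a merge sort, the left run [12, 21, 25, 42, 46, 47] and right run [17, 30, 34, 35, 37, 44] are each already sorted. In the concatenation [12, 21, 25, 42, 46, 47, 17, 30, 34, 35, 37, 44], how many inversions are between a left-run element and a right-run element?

For each element r of the right run, count left-run elements greater than r:
r = 17: 21, 25, 42, 46, 47 → 5
r = 30: 42, 46, 47 → 3
r = 34: 42, 46, 47 → 3
r = 35: 42, 46, 47 → 3
r = 37: 42, 46, 47 → 3
r = 44: 46, 47 → 2
Cross-inversions: 5 + 3 + 3 + 3 + 3 + 2 = 19

19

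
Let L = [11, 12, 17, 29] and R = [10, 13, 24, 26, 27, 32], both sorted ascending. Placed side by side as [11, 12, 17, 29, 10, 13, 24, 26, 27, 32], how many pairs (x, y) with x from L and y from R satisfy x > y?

9

Count, for every r in R, how many entries of L exceed r:
r = 10: 11, 12, 17, 29 → 4
r = 13: 17, 29 → 2
r = 24: 29 → 1
r = 26: 29 → 1
r = 27: 29 → 1
r = 32: none → 0
Cross-inversions: 4 + 2 + 1 + 1 + 1 + 0 = 9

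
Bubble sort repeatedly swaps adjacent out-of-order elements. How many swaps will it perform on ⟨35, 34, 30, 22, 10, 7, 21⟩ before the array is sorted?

19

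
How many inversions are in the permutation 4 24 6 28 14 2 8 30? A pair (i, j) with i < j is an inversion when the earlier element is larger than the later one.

Element-by-element contributions:
4: 1
24: 4
6: 1
28: 3
14: 2
2: 0
8: 0
30: 0
Sum: 1 + 4 + 1 + 3 + 2 + 0 + 0 + 0 = 11

11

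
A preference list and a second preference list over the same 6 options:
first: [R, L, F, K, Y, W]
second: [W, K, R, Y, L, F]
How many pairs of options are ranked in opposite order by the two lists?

10 pairs

Assign each item its position (1..6) in the first ordering, then rewrite the second ordering as that position sequence:
positions: R→1, L→2, F→3, K→4, Y→5, W→6
second ordering as positions: [6, 4, 1, 5, 2, 3]
Discordant pairs = inversions in this position sequence.
6: 4, 1, 5, 2, 3 → 5
4: 1, 2, 3 → 3
1: 0
5: 2, 3 → 2
2: 0
3: 0
Total: 5 + 3 + 0 + 2 + 0 + 0 = 10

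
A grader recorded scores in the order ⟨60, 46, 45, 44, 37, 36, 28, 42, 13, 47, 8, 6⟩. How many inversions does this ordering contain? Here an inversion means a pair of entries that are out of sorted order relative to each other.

Count, for each position, how many later elements it exceeds:
60 → 46, 45, 44, 37, 36, 28, 42, 13, 47, 8, 6 → 11
46 → 45, 44, 37, 36, 28, 42, 13, 8, 6 → 9
45 → 44, 37, 36, 28, 42, 13, 8, 6 → 8
44 → 37, 36, 28, 42, 13, 8, 6 → 7
37 → 36, 28, 13, 8, 6 → 5
36 → 28, 13, 8, 6 → 4
28 → 13, 8, 6 → 3
42 → 13, 8, 6 → 3
13 → 8, 6 → 2
47 → 8, 6 → 2
8 → 6 → 1
6 → none → 0
Sum: 11 + 9 + 8 + 7 + 5 + 4 + 3 + 3 + 2 + 2 + 1 + 0 = 55

55 out-of-order pairs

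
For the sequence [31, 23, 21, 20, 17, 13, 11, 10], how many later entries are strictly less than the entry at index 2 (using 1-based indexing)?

The element at index 2 is 23.
Elements after it: 21, 20, 17, 13, 11, 10
Those smaller than 23: 21, 20, 17, 13, 11, 10

6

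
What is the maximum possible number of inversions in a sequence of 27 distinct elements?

351 inversions

The maximum occurs when the array is in strictly decreasing order: every one of the C(27, 2) pairs is inverted.
C(27, 2) = 27·26/2 = 351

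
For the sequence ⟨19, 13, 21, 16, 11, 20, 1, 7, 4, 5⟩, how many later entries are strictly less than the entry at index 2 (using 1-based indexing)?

The element at index 2 is 13.
Elements after it: 21, 16, 11, 20, 1, 7, 4, 5
Those smaller than 13: 11, 1, 7, 4, 5

5 such elements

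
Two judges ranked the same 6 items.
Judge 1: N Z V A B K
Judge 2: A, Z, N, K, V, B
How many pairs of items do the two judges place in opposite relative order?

6 discordant pairs

Assign each item its position (1..6) in the first ordering, then rewrite the second ordering as that position sequence:
positions: N→1, Z→2, V→3, A→4, B→5, K→6
second ordering as positions: [4, 2, 1, 6, 3, 5]
Discordant pairs = inversions in this position sequence.
4: 2, 1, 3 → 3
2: 1 → 1
1: 0
6: 3, 5 → 2
3: 0
5: 0
Total: 3 + 1 + 0 + 2 + 0 + 0 = 6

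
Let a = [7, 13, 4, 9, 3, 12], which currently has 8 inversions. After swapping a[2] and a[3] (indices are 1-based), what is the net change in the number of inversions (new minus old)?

-1

Positions 2 and 3 hold 13 and 4; after swapping, the array is [7, 4, 13, 9, 3, 12].
Sweep left to right; for each value list the smaller values that follow it:
7 → 4, 3 → 2
4 → 3 → 1
13 → 9, 3, 12 → 3
9 → 3 → 1
3 → none → 0
12 → none → 0
Sum: 2 + 1 + 3 + 1 + 0 + 0 = 7
Change: 7 − 8 = -1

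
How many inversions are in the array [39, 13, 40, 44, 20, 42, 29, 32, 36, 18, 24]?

32

Count, for each position, how many later elements it exceeds:
39: 7
13: 0
40: 6
44: 7
20: 1
42: 5
29: 2
32: 2
36: 2
18: 0
24: 0
Sum: 7 + 0 + 6 + 7 + 1 + 5 + 2 + 2 + 2 + 0 + 0 = 32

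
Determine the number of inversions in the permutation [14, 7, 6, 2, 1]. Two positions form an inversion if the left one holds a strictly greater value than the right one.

For each element, count later entries that are smaller:
14: 4
7: 3
6: 2
2: 1
1: 0
Sum: 4 + 3 + 2 + 1 + 0 = 10

Out-of-order pairs: 10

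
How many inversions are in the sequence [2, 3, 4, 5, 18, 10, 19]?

1

Out-of-order index pairs (0-indexed):
(4,5): 18 > 10
That's 1 pair.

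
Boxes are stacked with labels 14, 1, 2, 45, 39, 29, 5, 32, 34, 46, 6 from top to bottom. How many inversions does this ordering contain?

Count, for each position, how many later elements it exceeds:
14: 4
1: 0
2: 0
45: 6
39: 5
29: 2
5: 0
32: 1
34: 1
46: 1
6: 0
Sum: 4 + 0 + 0 + 6 + 5 + 2 + 0 + 1 + 1 + 1 + 0 = 20

Inversions: 20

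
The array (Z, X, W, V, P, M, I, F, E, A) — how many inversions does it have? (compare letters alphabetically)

45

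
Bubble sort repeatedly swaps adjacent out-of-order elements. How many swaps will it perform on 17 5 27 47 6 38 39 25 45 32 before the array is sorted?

Minimum adjacent swaps = number of inversions (each swap of adjacent out-of-order elements removes one inversion and no swap can remove more).
Count inversions — for each element, later elements that are smaller:
17: 5, 6 → 2
5: none → 0
27: 6, 25 → 2
47: 6, 38, 39, 25, 45, 32 → 6
6: none → 0
38: 25, 32 → 2
39: 25, 32 → 2
25: none → 0
45: 32 → 1
32: none → 0
Total inversions: 2 + 0 + 2 + 6 + 0 + 2 + 2 + 0 + 1 + 0 = 15

15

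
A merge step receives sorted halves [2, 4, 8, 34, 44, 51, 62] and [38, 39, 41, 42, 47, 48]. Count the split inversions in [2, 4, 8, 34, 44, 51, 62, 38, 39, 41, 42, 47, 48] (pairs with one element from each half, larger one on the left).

Count, for every r in R, how many entries of L exceed r:
r = 38: 44, 51, 62 → 3
r = 39: 44, 51, 62 → 3
r = 41: 44, 51, 62 → 3
r = 42: 44, 51, 62 → 3
r = 47: 51, 62 → 2
r = 48: 51, 62 → 2
Cross-inversions: 3 + 3 + 3 + 3 + 2 + 2 = 16

16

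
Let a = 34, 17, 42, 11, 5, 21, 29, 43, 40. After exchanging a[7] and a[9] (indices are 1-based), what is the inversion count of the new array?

15 inversions

Positions 7 and 9 hold 29 and 40; after swapping, the array is [34, 17, 42, 11, 5, 21, 40, 43, 29].
Element-by-element contributions:
34: 5
17: 2
42: 5
11: 1
5: 0
21: 0
40: 1
43: 1
29: 0
Sum: 5 + 2 + 5 + 1 + 0 + 0 + 1 + 1 + 0 = 15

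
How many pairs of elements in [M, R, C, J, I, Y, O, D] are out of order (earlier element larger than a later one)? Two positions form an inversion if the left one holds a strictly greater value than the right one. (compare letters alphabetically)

Count, for each position, how many later elements it exceeds:
M: 4
R: 5
C: 0
J: 2
I: 1
Y: 2
O: 1
D: 0
Sum: 4 + 5 + 0 + 2 + 1 + 2 + 1 + 0 = 15

15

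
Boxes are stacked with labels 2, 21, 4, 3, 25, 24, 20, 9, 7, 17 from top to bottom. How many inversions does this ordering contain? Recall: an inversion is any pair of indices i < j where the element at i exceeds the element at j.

For each element, count later entries that are smaller:
2: 0
21: 6
4: 1
3: 0
25: 5
24: 4
20: 3
9: 1
7: 0
17: 0
Sum: 0 + 6 + 1 + 0 + 5 + 4 + 3 + 1 + 0 + 0 = 20

20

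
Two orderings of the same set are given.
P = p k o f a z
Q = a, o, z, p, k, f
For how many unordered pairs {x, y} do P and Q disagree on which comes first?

9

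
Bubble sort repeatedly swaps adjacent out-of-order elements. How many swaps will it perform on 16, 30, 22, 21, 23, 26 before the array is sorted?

5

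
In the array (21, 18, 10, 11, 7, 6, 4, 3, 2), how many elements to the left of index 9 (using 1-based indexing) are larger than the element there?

8

The element at index 9 is 2.
Elements before it: 21, 18, 10, 11, 7, 6, 4, 3
Those larger than 2: 21, 18, 10, 11, 7, 6, 4, 3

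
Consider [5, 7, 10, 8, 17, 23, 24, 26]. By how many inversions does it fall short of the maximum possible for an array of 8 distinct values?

Maximum inversions for 8 distinct elements is C(8, 2) = 8·7/2 = 28.
Current inversions — for each element, count later smaller elements:
5: 0
7: 0
10: 1
8: 0
17: 0
23: 0
24: 0
26: 0
Current total: 0 + 0 + 1 + 0 + 0 + 0 + 0 + 0 = 1
Shortfall: 28 − 1 = 27

27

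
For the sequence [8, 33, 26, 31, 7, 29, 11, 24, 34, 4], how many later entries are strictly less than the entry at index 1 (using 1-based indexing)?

2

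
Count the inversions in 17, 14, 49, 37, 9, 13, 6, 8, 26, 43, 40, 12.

35

Count, for each position, how many later elements it exceeds:
17: 6
14: 5
49: 9
37: 6
9: 2
13: 3
6: 0
8: 0
26: 1
43: 2
40: 1
12: 0
Sum: 6 + 5 + 9 + 6 + 2 + 3 + 0 + 0 + 1 + 2 + 1 + 0 = 35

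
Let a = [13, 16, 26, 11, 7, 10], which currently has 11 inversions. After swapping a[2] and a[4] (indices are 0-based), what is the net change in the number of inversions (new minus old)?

-3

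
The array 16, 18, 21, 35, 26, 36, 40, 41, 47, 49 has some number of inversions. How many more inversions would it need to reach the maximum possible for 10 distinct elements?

44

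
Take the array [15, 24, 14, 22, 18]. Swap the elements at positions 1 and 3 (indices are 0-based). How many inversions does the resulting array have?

4

Positions 1 and 3 hold 24 and 22; after swapping, the array is [15, 22, 14, 24, 18].
Count, for each position, how many later elements it exceeds:
15 → 14 → 1
22 → 14, 18 → 2
14 → none → 0
24 → 18 → 1
18 → none → 0
Sum: 1 + 2 + 0 + 1 + 0 = 4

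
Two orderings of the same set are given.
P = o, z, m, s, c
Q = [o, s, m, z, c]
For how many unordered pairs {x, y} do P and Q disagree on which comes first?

Disagreeing pairs: 3

Assign each item its position (1..5) in the first ordering, then rewrite the second ordering as that position sequence:
positions: o→1, z→2, m→3, s→4, c→5
second ordering as positions: [1, 4, 3, 2, 5]
Discordant pairs = inversions in this position sequence.
1: 0
4: 3, 2 → 2
3: 2 → 1
2: 0
5: 0
Total: 0 + 2 + 1 + 0 + 0 = 3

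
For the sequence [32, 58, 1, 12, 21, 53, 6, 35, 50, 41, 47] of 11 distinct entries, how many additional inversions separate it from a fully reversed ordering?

33 inversions short

Maximum inversions for 11 distinct elements is C(11, 2) = 11·10/2 = 55.
Current inversions — for each element, count later smaller elements:
32: 4
58: 9
1: 0
12: 1
21: 1
53: 5
6: 0
35: 0
50: 2
41: 0
47: 0
Current total: 4 + 9 + 0 + 1 + 1 + 5 + 0 + 0 + 2 + 0 + 0 = 22
Shortfall: 55 − 22 = 33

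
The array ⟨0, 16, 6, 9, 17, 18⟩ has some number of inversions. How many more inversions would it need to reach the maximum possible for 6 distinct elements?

13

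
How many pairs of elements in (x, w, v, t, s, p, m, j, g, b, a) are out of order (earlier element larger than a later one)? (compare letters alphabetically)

There are 55 inversions.

Sweep left to right; for each value list the smaller values that follow it:
x: 10
w: 9
v: 8
t: 7
s: 6
p: 5
m: 4
j: 3
g: 2
b: 1
a: 0
Sum: 10 + 9 + 8 + 7 + 6 + 5 + 4 + 3 + 2 + 1 + 0 = 55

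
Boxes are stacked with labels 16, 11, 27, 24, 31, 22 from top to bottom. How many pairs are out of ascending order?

5

Sweep left to right; for each value list the smaller values that follow it:
16 → 11 → 1
11 → none → 0
27 → 24, 22 → 2
24 → 22 → 1
31 → 22 → 1
22 → none → 0
Sum: 1 + 0 + 2 + 1 + 1 + 0 = 5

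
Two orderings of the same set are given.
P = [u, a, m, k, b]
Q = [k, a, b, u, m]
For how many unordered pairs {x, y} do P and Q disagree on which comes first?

6 disagreeing pairs

Assign each item its position (1..5) in the first ordering, then rewrite the second ordering as that position sequence:
positions: u→1, a→2, m→3, k→4, b→5
second ordering as positions: [4, 2, 5, 1, 3]
Discordant pairs = inversions in this position sequence.
4: 2, 1, 3 → 3
2: 1 → 1
5: 1, 3 → 2
1: 0
3: 0
Total: 3 + 1 + 2 + 0 + 0 = 6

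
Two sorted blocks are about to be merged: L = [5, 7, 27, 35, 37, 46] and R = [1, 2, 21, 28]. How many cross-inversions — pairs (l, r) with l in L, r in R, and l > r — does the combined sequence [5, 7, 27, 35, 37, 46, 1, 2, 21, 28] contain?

Cross-inversions: 19

Take each right-half value and tally the left-half values above it:
r = 1: 5, 7, 27, 35, 37, 46 → 6
r = 2: 5, 7, 27, 35, 37, 46 → 6
r = 21: 27, 35, 37, 46 → 4
r = 28: 35, 37, 46 → 3
Cross-inversions: 6 + 6 + 4 + 3 = 19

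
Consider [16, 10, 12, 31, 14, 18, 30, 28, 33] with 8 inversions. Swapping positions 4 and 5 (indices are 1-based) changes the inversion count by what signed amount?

Positions 4 and 5 hold 31 and 14; after swapping, the array is [16, 10, 12, 14, 31, 18, 30, 28, 33].
For each element, count later entries that are smaller:
16: 3
10: 0
12: 0
14: 0
31: 3
18: 0
30: 1
28: 0
33: 0
Sum: 3 + 0 + 0 + 0 + 3 + 0 + 1 + 0 + 0 = 7
Change: 7 − 8 = -1

-1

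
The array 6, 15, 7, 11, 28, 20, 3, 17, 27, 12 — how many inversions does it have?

17

Sweep left to right; for each value list the smaller values that follow it:
6: 1
15: 4
7: 1
11: 1
28: 5
20: 3
3: 0
17: 1
27: 1
12: 0
Sum: 1 + 4 + 1 + 1 + 5 + 3 + 0 + 1 + 1 + 0 = 17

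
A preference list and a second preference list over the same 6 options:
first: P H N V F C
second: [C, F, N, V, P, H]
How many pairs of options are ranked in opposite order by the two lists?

Assign each item its position (1..6) in the first ordering, then rewrite the second ordering as that position sequence:
positions: P→1, H→2, N→3, V→4, F→5, C→6
second ordering as positions: [6, 5, 3, 4, 1, 2]
Discordant pairs = inversions in this position sequence.
6: 5, 3, 4, 1, 2 → 5
5: 3, 4, 1, 2 → 4
3: 1, 2 → 2
4: 1, 2 → 2
1: 0
2: 0
Total: 5 + 4 + 2 + 2 + 0 + 0 = 13

13 pairs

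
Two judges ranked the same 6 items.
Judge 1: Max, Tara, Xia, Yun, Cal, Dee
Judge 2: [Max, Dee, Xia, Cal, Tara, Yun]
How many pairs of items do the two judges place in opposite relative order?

7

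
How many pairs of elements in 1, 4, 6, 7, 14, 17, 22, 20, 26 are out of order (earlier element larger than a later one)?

Count, for each position, how many later elements it exceeds:
1: 0
4: 0
6: 0
7: 0
14: 0
17: 0
22: 1
20: 0
26: 0
Sum: 0 + 0 + 0 + 0 + 0 + 0 + 1 + 0 + 0 = 1

1 out-of-order pair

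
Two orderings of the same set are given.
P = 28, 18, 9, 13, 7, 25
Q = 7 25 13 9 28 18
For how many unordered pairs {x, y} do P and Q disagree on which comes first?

Assign each item its position (1..6) in the first ordering, then rewrite the second ordering as that position sequence:
positions: 28→1, 18→2, 9→3, 13→4, 7→5, 25→6
second ordering as positions: [5, 6, 4, 3, 1, 2]
Discordant pairs = inversions in this position sequence.
5: 4, 3, 1, 2 → 4
6: 4, 3, 1, 2 → 4
4: 3, 1, 2 → 3
3: 1, 2 → 2
1: 0
2: 0
Total: 4 + 4 + 3 + 2 + 0 + 0 = 13

13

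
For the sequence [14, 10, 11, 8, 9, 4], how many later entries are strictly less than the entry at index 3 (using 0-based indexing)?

1 such element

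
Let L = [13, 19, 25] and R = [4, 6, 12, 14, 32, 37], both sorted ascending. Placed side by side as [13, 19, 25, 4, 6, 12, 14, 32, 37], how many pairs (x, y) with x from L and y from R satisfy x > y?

For each element r of the right run, count left-run elements greater than r:
r = 4: 13, 19, 25 → 3
r = 6: 13, 19, 25 → 3
r = 12: 13, 19, 25 → 3
r = 14: 19, 25 → 2
r = 32: none → 0
r = 37: none → 0
Cross-inversions: 3 + 3 + 3 + 2 + 0 + 0 = 11

11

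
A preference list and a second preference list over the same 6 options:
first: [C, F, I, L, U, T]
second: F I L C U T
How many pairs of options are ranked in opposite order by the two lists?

Assign each item its position (1..6) in the first ordering, then rewrite the second ordering as that position sequence:
positions: C→1, F→2, I→3, L→4, U→5, T→6
second ordering as positions: [2, 3, 4, 1, 5, 6]
Discordant pairs = inversions in this position sequence.
2: 1 → 1
3: 1 → 1
4: 1 → 1
1: 0
5: 0
6: 0
Total: 1 + 1 + 1 + 0 + 0 + 0 = 3

3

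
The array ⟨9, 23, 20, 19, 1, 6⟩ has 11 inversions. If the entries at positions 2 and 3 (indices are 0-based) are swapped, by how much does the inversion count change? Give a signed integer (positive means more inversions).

Positions 2 and 3 hold 20 and 19; after swapping, the array is [9, 23, 19, 20, 1, 6].
Count, for each position, how many later elements it exceeds:
9: 2
23: 4
19: 2
20: 2
1: 0
6: 0
Sum: 2 + 4 + 2 + 2 + 0 + 0 = 10
Change: 10 − 11 = -1

-1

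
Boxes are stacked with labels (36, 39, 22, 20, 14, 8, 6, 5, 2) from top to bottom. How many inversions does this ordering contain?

Inversions: 35

Sweep left to right; for each value list the smaller values that follow it:
36: 7
39: 7
22: 6
20: 5
14: 4
8: 3
6: 2
5: 1
2: 0
Sum: 7 + 7 + 6 + 5 + 4 + 3 + 2 + 1 + 0 = 35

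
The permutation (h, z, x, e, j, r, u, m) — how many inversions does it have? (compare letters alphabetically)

14

Element-by-element contributions:
h: 1
z: 6
x: 5
e: 0
j: 0
r: 1
u: 1
m: 0
Sum: 1 + 6 + 5 + 0 + 0 + 1 + 1 + 0 = 14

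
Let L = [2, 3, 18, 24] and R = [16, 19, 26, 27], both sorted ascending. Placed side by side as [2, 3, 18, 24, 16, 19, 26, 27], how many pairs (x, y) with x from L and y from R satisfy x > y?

3 split inversions

Count, for every r in R, how many entries of L exceed r:
r = 16: 18, 24 → 2
r = 19: 24 → 1
r = 26: none → 0
r = 27: none → 0
Cross-inversions: 2 + 1 + 0 + 0 = 3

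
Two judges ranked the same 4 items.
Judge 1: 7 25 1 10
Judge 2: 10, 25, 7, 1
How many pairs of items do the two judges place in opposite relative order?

4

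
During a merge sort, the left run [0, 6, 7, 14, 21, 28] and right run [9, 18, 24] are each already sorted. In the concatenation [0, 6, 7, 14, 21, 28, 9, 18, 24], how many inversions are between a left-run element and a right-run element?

For each element r of the right run, count left-run elements greater than r:
r = 9: 14, 21, 28 → 3
r = 18: 21, 28 → 2
r = 24: 28 → 1
Cross-inversions: 3 + 2 + 1 = 6

6 split inversions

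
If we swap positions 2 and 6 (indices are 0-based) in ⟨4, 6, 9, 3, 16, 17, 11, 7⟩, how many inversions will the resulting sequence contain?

10

Positions 2 and 6 hold 9 and 11; after swapping, the array is [4, 6, 11, 3, 16, 17, 9, 7].
Count, for each position, how many later elements it exceeds:
4 → 3 → 1
6 → 3 → 1
11 → 3, 9, 7 → 3
3 → none → 0
16 → 9, 7 → 2
17 → 9, 7 → 2
9 → 7 → 1
7 → none → 0
Sum: 1 + 1 + 3 + 0 + 2 + 2 + 1 + 0 = 10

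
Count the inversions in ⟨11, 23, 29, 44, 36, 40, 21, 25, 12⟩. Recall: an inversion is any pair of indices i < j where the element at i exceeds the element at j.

Sweep left to right; for each value list the smaller values that follow it:
11: 0
23: 2
29: 3
44: 5
36: 3
40: 3
21: 1
25: 1
12: 0
Sum: 0 + 2 + 3 + 5 + 3 + 3 + 1 + 1 + 0 = 18

There are 18 out-of-order pairs.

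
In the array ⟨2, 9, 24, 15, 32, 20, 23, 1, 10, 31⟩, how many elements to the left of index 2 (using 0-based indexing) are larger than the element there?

The element at index 2 is 24.
Elements before it: 2, 9
None of them are larger than 24.

0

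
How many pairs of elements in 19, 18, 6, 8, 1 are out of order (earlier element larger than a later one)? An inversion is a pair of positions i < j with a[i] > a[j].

9

Element-by-element contributions:
19 → 18, 6, 8, 1 → 4
18 → 6, 8, 1 → 3
6 → 1 → 1
8 → 1 → 1
1 → none → 0
Sum: 4 + 3 + 1 + 1 + 0 = 9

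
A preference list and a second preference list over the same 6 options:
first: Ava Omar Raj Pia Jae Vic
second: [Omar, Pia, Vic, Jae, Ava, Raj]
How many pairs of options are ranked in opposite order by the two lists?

There are 8 pairs.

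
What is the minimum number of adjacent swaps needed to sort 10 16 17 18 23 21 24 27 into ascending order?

1 adjacent swap

The minimum number of adjacent swaps to sort an array equals its inversion count, since every such swap removes exactly one inversion.
Count inversions — for each element, later elements that are smaller:
10: none → 0
16: none → 0
17: none → 0
18: none → 0
23: 21 → 1
21: none → 0
24: none → 0
27: none → 0
Total inversions: 0 + 0 + 0 + 0 + 1 + 0 + 0 + 0 = 1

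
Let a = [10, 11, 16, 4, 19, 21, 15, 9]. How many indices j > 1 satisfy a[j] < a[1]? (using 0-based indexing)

The element at index 1 is 11.
Elements after it: 16, 4, 19, 21, 15, 9
Those smaller than 11: 4, 9

2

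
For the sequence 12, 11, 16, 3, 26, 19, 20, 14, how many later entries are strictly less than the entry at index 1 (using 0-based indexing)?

1

The element at index 1 is 11.
Elements after it: 16, 3, 26, 19, 20, 14
Those smaller than 11: 3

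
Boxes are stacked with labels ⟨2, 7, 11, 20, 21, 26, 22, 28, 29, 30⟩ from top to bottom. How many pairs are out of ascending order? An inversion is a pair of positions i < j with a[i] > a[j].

Sweep left to right; for each value list the smaller values that follow it:
2: 0
7: 0
11: 0
20: 0
21: 0
26: 1
22: 0
28: 0
29: 0
30: 0
Sum: 0 + 0 + 0 + 0 + 0 + 1 + 0 + 0 + 0 + 0 = 1

1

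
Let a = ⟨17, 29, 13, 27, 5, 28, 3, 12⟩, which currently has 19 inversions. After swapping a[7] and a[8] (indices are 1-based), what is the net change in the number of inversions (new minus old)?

Positions 7 and 8 hold 3 and 12; after swapping, the array is [17, 29, 13, 27, 5, 28, 12, 3].
For each element, count later entries that are smaller:
17 → 13, 5, 12, 3 → 4
29 → 13, 27, 5, 28, 12, 3 → 6
13 → 5, 12, 3 → 3
27 → 5, 12, 3 → 3
5 → 3 → 1
28 → 12, 3 → 2
12 → 3 → 1
3 → none → 0
Sum: 4 + 6 + 3 + 3 + 1 + 2 + 1 + 0 = 20
Change: 20 − 19 = +1

+1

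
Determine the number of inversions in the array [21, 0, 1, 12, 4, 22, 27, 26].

For each element, count later entries that are smaller:
21: 4
0: 0
1: 0
12: 1
4: 0
22: 0
27: 1
26: 0
Sum: 4 + 0 + 0 + 1 + 0 + 0 + 1 + 0 = 6

6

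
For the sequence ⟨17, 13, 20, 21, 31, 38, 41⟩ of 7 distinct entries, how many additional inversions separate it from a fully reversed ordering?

Maximum inversions for 7 distinct elements is C(7, 2) = 7·6/2 = 21.
Current inversions — for each element, count later smaller elements:
17: 1
13: 0
20: 0
21: 0
31: 0
38: 0
41: 0
Current total: 1 + 0 + 0 + 0 + 0 + 0 + 0 = 1
Shortfall: 21 − 1 = 20

20 inversions short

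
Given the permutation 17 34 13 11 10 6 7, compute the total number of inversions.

There are 19 inversions.

For each element, count later entries that are smaller:
17: 5
34: 5
13: 4
11: 3
10: 2
6: 0
7: 0
Sum: 5 + 5 + 4 + 3 + 2 + 0 + 0 = 19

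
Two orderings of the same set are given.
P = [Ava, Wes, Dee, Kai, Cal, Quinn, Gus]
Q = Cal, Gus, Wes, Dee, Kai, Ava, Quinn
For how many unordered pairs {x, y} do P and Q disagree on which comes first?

Assign each item its position (1..7) in the first ordering, then rewrite the second ordering as that position sequence:
positions: Ava→1, Wes→2, Dee→3, Kai→4, Cal→5, Quinn→6, Gus→7
second ordering as positions: [5, 7, 2, 3, 4, 1, 6]
Discordant pairs = inversions in this position sequence.
5: 2, 3, 4, 1 → 4
7: 2, 3, 4, 1, 6 → 5
2: 1 → 1
3: 1 → 1
4: 1 → 1
1: 0
6: 0
Total: 4 + 5 + 1 + 1 + 1 + 0 + 0 = 12

12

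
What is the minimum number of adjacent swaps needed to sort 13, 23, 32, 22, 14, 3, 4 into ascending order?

15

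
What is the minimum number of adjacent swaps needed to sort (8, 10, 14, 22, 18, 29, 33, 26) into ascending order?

3

The minimum number of adjacent swaps to sort an array equals its inversion count, since every such swap removes exactly one inversion.
Count inversions — for each element, later elements that are smaller:
8: none → 0
10: none → 0
14: none → 0
22: 18 → 1
18: none → 0
29: 26 → 1
33: 26 → 1
26: none → 0
Total inversions: 0 + 0 + 0 + 1 + 0 + 1 + 1 + 0 = 3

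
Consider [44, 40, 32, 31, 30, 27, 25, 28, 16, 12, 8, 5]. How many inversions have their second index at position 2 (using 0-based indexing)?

2 such elements

The element at index 2 is 32.
Elements before it: 44, 40
Those larger than 32: 44, 40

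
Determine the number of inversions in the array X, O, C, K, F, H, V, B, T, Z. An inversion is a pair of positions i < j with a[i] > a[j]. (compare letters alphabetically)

Out-of-order pairs: 21

For each element, count later entries that are smaller:
X → O, C, K, F, H, V, B, T → 8
O → C, K, F, H, B → 5
C → B → 1
K → F, H, B → 3
F → B → 1
H → B → 1
V → B, T → 2
B → none → 0
T → none → 0
Z → none → 0
Sum: 8 + 5 + 1 + 3 + 1 + 1 + 2 + 0 + 0 + 0 = 21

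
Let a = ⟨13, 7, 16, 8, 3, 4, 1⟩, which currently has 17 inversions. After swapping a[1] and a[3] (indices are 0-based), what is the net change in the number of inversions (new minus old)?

+1

Positions 1 and 3 hold 7 and 8; after swapping, the array is [13, 8, 16, 7, 3, 4, 1].
Sweep left to right; for each value list the smaller values that follow it:
13 → 8, 7, 3, 4, 1 → 5
8 → 7, 3, 4, 1 → 4
16 → 7, 3, 4, 1 → 4
7 → 3, 4, 1 → 3
3 → 1 → 1
4 → 1 → 1
1 → none → 0
Sum: 5 + 4 + 4 + 3 + 1 + 1 + 0 = 18
Change: 18 − 17 = +1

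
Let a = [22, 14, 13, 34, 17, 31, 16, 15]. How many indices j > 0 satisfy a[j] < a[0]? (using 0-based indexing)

5 such elements

The element at index 0 is 22.
Elements after it: 14, 13, 34, 17, 31, 16, 15
Those smaller than 22: 14, 13, 17, 16, 15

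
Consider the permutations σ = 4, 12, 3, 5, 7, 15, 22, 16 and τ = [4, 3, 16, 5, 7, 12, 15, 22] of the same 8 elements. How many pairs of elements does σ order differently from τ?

Assign each item its position (1..8) in the first ordering, then rewrite the second ordering as that position sequence:
positions: 4→1, 12→2, 3→3, 5→4, 7→5, 15→6, 22→7, 16→8
second ordering as positions: [1, 3, 8, 4, 5, 2, 6, 7]
Discordant pairs = inversions in this position sequence.
1: 0
3: 2 → 1
8: 4, 5, 2, 6, 7 → 5
4: 2 → 1
5: 2 → 1
2: 0
6: 0
7: 0
Total: 0 + 1 + 5 + 1 + 1 + 0 + 0 + 0 = 8

8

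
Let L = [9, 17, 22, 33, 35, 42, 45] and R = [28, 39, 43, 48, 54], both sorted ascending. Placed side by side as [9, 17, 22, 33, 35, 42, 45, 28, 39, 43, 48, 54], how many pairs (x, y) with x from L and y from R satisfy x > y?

Split inversions: 7

For each element r of the right run, count left-run elements greater than r:
r = 28: 33, 35, 42, 45 → 4
r = 39: 42, 45 → 2
r = 43: 45 → 1
r = 48: none → 0
r = 54: none → 0
Cross-inversions: 4 + 2 + 1 + 0 + 0 = 7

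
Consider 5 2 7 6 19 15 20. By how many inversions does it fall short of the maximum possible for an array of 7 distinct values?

18

Maximum inversions for 7 distinct elements is C(7, 2) = 7·6/2 = 21.
Current inversions — for each element, count later smaller elements:
5: 1
2: 0
7: 1
6: 0
19: 1
15: 0
20: 0
Current total: 1 + 0 + 1 + 0 + 1 + 0 + 0 = 3
Shortfall: 21 − 3 = 18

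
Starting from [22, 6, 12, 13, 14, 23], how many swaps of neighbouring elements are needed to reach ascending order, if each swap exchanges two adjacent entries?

There are 4 swaps.

Each adjacent swap fixes exactly one inversion, so the minimum swap count equals the number of inversions.
Count inversions — for each element, later elements that are smaller:
22: 6, 12, 13, 14 → 4
6: none → 0
12: none → 0
13: none → 0
14: none → 0
23: none → 0
Total inversions: 4 + 0 + 0 + 0 + 0 + 0 = 4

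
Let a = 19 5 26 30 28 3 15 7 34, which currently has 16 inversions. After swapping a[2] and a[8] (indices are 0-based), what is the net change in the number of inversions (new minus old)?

+5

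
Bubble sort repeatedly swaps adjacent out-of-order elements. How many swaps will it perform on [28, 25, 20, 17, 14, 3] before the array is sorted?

15 adjacent swaps

Each adjacent swap fixes exactly one inversion, so the minimum swap count equals the number of inversions.
Count inversions — for each element, later elements that are smaller:
28: 25, 20, 17, 14, 3 → 5
25: 20, 17, 14, 3 → 4
20: 17, 14, 3 → 3
17: 14, 3 → 2
14: 3 → 1
3: none → 0
Total inversions: 5 + 4 + 3 + 2 + 1 + 0 = 15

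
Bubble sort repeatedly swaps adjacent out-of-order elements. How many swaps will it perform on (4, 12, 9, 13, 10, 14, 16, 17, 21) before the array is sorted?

Minimum adjacent swaps = number of inversions (each swap of adjacent out-of-order elements removes one inversion and no swap can remove more).
Count inversions — for each element, later elements that are smaller:
4: none → 0
12: 9, 10 → 2
9: none → 0
13: 10 → 1
10: none → 0
14: none → 0
16: none → 0
17: none → 0
21: none → 0
Total inversions: 0 + 2 + 0 + 1 + 0 + 0 + 0 + 0 + 0 = 3

Swaps: 3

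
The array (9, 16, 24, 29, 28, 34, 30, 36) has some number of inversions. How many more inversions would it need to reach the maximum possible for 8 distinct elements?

26 inversions short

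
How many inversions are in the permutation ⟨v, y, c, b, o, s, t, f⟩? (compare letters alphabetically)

16

Count, for each position, how many later elements it exceeds:
v → c, b, o, s, t, f → 6
y → c, b, o, s, t, f → 6
c → b → 1
b → none → 0
o → f → 1
s → f → 1
t → f → 1
f → none → 0
Sum: 6 + 6 + 1 + 0 + 1 + 1 + 1 + 0 = 16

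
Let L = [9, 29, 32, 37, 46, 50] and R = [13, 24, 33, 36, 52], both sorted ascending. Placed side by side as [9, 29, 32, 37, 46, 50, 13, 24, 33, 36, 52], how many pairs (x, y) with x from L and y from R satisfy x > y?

16

Take each right-half value and tally the left-half values above it:
r = 13: 29, 32, 37, 46, 50 → 5
r = 24: 29, 32, 37, 46, 50 → 5
r = 33: 37, 46, 50 → 3
r = 36: 37, 46, 50 → 3
r = 52: none → 0
Cross-inversions: 5 + 5 + 3 + 3 + 0 = 16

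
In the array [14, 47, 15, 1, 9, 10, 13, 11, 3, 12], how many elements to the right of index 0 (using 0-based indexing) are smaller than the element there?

The element at index 0 is 14.
Elements after it: 47, 15, 1, 9, 10, 13, 11, 3, 12
Those smaller than 14: 1, 9, 10, 13, 11, 3, 12

7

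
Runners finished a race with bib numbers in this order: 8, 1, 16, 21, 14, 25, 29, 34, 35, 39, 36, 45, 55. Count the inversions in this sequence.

4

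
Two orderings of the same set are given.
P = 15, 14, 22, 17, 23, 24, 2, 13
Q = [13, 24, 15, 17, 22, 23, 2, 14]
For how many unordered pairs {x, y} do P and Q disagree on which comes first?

17

Assign each item its position (1..8) in the first ordering, then rewrite the second ordering as that position sequence:
positions: 15→1, 14→2, 22→3, 17→4, 23→5, 24→6, 2→7, 13→8
second ordering as positions: [8, 6, 1, 4, 3, 5, 7, 2]
Discordant pairs = inversions in this position sequence.
8: 6, 1, 4, 3, 5, 7, 2 → 7
6: 1, 4, 3, 5, 2 → 5
1: 0
4: 3, 2 → 2
3: 2 → 1
5: 2 → 1
7: 2 → 1
2: 0
Total: 7 + 5 + 0 + 2 + 1 + 1 + 1 + 0 = 17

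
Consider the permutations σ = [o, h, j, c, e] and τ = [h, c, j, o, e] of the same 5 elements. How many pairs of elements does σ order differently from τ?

Discordant pairs: 4

Assign each item its position (1..5) in the first ordering, then rewrite the second ordering as that position sequence:
positions: o→1, h→2, j→3, c→4, e→5
second ordering as positions: [2, 4, 3, 1, 5]
Discordant pairs = inversions in this position sequence.
2: 1 → 1
4: 3, 1 → 2
3: 1 → 1
1: 0
5: 0
Total: 1 + 2 + 1 + 0 + 0 = 4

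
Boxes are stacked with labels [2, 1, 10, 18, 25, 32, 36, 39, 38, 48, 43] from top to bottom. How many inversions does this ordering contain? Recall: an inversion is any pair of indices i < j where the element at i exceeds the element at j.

3

For each element, count later entries that are smaller:
2 → 1 → 1
1 → none → 0
10 → none → 0
18 → none → 0
25 → none → 0
32 → none → 0
36 → none → 0
39 → 38 → 1
38 → none → 0
48 → 43 → 1
43 → none → 0
Sum: 1 + 0 + 0 + 0 + 0 + 0 + 0 + 1 + 0 + 1 + 0 = 3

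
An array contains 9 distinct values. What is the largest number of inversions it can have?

36 inversions

The maximum occurs when the array is in strictly decreasing order: every one of the C(9, 2) pairs is inverted.
C(9, 2) = 9·8/2 = 36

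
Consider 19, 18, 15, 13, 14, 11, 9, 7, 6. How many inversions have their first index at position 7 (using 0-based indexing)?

1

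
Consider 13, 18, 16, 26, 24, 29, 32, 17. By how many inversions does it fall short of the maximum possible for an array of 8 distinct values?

21 inversions short

Maximum inversions for 8 distinct elements is C(8, 2) = 8·7/2 = 28.
Current inversions — for each element, count later smaller elements:
13: 0
18: 2
16: 0
26: 2
24: 1
29: 1
32: 1
17: 0
Current total: 0 + 2 + 0 + 2 + 1 + 1 + 1 + 0 = 7
Shortfall: 28 − 7 = 21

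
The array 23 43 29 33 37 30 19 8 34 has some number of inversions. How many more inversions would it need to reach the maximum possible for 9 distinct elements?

15 inversions short

Maximum inversions for 9 distinct elements is C(9, 2) = 9·8/2 = 36.
Current inversions — for each element, count later smaller elements:
23: 2
43: 7
29: 2
33: 3
37: 4
30: 2
19: 1
8: 0
34: 0
Current total: 2 + 7 + 2 + 3 + 4 + 2 + 1 + 0 + 0 = 21
Shortfall: 36 − 21 = 15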